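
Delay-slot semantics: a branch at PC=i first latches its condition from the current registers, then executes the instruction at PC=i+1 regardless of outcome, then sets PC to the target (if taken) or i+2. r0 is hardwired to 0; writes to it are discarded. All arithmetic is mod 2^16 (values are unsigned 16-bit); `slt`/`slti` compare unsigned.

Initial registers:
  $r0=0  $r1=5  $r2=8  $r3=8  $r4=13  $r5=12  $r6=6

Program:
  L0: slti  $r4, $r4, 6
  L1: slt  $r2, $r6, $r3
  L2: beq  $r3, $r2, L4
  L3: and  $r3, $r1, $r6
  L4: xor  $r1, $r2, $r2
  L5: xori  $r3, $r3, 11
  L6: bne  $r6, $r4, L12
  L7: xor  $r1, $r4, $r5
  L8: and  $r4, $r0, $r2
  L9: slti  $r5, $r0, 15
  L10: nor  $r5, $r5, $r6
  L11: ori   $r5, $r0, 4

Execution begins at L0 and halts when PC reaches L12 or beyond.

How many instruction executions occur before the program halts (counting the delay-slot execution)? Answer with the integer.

PC=0  slti  $r4, $r4, 6      | $r0=0 $r1=5 $r2=8 $r3=8 $r4=0 $r5=12 $r6=6
PC=1  slt  $r2, $r6, $r3     | $r0=0 $r1=5 $r2=1 $r3=8 $r4=0 $r5=12 $r6=6
PC=2  beq  $r3, $r2, L4      | $r0=0 $r1=5 $r2=1 $r3=8 $r4=0 $r5=12 $r6=6  [not taken]
PC=3  and  $r3, $r1, $r6     | $r0=0 $r1=5 $r2=1 $r3=4 $r4=0 $r5=12 $r6=6
PC=4  xor  $r1, $r2, $r2     | $r0=0 $r1=0 $r2=1 $r3=4 $r4=0 $r5=12 $r6=6
PC=5  xori  $r3, $r3, 11     | $r0=0 $r1=0 $r2=1 $r3=15 $r4=0 $r5=12 $r6=6
PC=6  bne  $r6, $r4, L12     | $r0=0 $r1=0 $r2=1 $r3=15 $r4=0 $r5=12 $r6=6  [TAKEN]
PC=7  xor  $r1, $r4, $r5     | $r0=0 $r1=12 $r2=1 $r3=15 $r4=0 $r5=12 $r6=6

8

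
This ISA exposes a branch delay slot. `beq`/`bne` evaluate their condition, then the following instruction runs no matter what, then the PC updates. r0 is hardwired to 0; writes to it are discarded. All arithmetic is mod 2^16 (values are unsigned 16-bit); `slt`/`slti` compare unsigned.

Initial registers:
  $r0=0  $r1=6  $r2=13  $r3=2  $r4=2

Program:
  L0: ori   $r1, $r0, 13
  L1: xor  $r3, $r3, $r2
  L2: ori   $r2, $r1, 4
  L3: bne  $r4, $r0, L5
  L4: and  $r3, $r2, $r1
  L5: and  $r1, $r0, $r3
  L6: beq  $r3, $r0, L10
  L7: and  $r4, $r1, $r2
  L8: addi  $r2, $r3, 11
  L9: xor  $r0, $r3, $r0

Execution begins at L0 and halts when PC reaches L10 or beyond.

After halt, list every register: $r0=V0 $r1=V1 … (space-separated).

$r0=0 $r1=0 $r2=24 $r3=13 $r4=0

  step pc=0: ori   $r1, $r0, 13  regs=(0,13,13,2,2)
  step pc=1: xor  $r3, $r3, $r2  regs=(0,13,13,15,2)
  step pc=2: ori   $r2, $r1, 4  regs=(0,13,13,15,2)
  step pc=3: bne  $r4, $r0, L5  cond=T  regs=(0,13,13,15,2)
  step pc=4: and  $r3, $r2, $r1  regs=(0,13,13,13,2)
  step pc=5: and  $r1, $r0, $r3  regs=(0,0,13,13,2)
  step pc=6: beq  $r3, $r0, L10  cond=F  regs=(0,0,13,13,2)
  step pc=7: and  $r4, $r1, $r2  regs=(0,0,13,13,0)
  step pc=8: addi  $r2, $r3, 11  regs=(0,0,24,13,0)
  step pc=9: xor  $r0, $r3, $r0  regs=(0,0,24,13,0)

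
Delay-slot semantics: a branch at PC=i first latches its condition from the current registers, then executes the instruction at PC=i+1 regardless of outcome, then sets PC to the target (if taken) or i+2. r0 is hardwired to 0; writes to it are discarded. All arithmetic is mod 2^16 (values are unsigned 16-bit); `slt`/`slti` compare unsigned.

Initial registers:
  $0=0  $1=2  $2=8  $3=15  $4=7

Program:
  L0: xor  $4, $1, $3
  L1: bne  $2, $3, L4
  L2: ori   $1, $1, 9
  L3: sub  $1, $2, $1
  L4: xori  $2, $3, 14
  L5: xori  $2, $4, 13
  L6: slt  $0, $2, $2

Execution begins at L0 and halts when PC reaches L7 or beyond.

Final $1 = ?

11

[0] xor  $4, $1, $3  →  {$0:0, $1:2, $2:8, $3:15, $4:13}
[1] bne  $2, $3, L4  →  {$0:0, $1:2, $2:8, $3:15, $4:13}  ⟨branch taken⟩
[2] ori   $1, $1, 9  →  {$0:0, $1:11, $2:8, $3:15, $4:13}
[4] xori  $2, $3, 14  →  {$0:0, $1:11, $2:1, $3:15, $4:13}
[5] xori  $2, $4, 13  →  {$0:0, $1:11, $2:0, $3:15, $4:13}
[6] slt  $0, $2, $2  →  {$0:0, $1:11, $2:0, $3:15, $4:13}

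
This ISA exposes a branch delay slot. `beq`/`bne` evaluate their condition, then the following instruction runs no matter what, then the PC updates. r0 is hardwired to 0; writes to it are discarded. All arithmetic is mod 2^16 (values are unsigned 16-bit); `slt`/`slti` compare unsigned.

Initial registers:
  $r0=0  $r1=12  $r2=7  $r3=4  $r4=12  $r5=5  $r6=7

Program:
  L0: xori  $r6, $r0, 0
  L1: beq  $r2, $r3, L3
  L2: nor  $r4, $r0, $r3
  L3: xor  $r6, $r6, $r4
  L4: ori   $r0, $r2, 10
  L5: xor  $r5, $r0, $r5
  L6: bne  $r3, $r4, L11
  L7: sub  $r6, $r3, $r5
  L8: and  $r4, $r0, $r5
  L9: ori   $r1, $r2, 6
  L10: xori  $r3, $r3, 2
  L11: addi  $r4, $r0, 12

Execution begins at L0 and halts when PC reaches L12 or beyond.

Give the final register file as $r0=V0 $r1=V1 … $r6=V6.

$r0=0 $r1=12 $r2=7 $r3=4 $r4=12 $r5=5 $r6=65535

#0 xori  $r6, $r0, 0 ; 0/12/7/4/12/5/0
#1 beq  $r2, $r3, L3 ; 0/12/7/4/12/5/0 ; →fallthru
#2 nor  $r4, $r0, $r3 ; 0/12/7/4/65531/5/0
#3 xor  $r6, $r6, $r4 ; 0/12/7/4/65531/5/65531
#4 ori   $r0, $r2, 10 ; 0/12/7/4/65531/5/65531
#5 xor  $r5, $r0, $r5 ; 0/12/7/4/65531/5/65531
#6 bne  $r3, $r4, L11 ; 0/12/7/4/65531/5/65531 ; →target
#7 sub  $r6, $r3, $r5 ; 0/12/7/4/65531/5/65535
#11 addi  $r4, $r0, 12 ; 0/12/7/4/12/5/65535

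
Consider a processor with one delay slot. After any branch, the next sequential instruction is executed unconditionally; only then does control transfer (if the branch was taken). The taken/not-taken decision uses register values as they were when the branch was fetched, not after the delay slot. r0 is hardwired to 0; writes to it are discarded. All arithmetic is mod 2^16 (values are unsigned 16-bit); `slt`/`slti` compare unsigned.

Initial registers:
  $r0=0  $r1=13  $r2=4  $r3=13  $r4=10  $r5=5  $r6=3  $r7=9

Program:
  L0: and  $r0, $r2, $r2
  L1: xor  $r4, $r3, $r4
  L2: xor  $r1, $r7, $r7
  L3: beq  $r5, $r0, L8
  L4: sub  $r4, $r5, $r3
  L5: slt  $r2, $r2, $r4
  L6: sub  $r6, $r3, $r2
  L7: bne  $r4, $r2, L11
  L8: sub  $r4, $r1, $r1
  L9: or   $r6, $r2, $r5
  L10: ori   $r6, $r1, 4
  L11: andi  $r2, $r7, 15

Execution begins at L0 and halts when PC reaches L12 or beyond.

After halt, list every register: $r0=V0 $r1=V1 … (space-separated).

PC=0  and  $r0, $r2, $r2     | $r0=0 $r1=13 $r2=4 $r3=13 $r4=10 $r5=5 $r6=3 $r7=9
PC=1  xor  $r4, $r3, $r4     | $r0=0 $r1=13 $r2=4 $r3=13 $r4=7 $r5=5 $r6=3 $r7=9
PC=2  xor  $r1, $r7, $r7     | $r0=0 $r1=0 $r2=4 $r3=13 $r4=7 $r5=5 $r6=3 $r7=9
PC=3  beq  $r5, $r0, L8      | $r0=0 $r1=0 $r2=4 $r3=13 $r4=7 $r5=5 $r6=3 $r7=9  [not taken]
PC=4  sub  $r4, $r5, $r3     | $r0=0 $r1=0 $r2=4 $r3=13 $r4=65528 $r5=5 $r6=3 $r7=9
PC=5  slt  $r2, $r2, $r4     | $r0=0 $r1=0 $r2=1 $r3=13 $r4=65528 $r5=5 $r6=3 $r7=9
PC=6  sub  $r6, $r3, $r2     | $r0=0 $r1=0 $r2=1 $r3=13 $r4=65528 $r5=5 $r6=12 $r7=9
PC=7  bne  $r4, $r2, L11     | $r0=0 $r1=0 $r2=1 $r3=13 $r4=65528 $r5=5 $r6=12 $r7=9  [TAKEN]
PC=8  sub  $r4, $r1, $r1     | $r0=0 $r1=0 $r2=1 $r3=13 $r4=0 $r5=5 $r6=12 $r7=9
PC=11 andi  $r2, $r7, 15     | $r0=0 $r1=0 $r2=9 $r3=13 $r4=0 $r5=5 $r6=12 $r7=9

$r0=0 $r1=0 $r2=9 $r3=13 $r4=0 $r5=5 $r6=12 $r7=9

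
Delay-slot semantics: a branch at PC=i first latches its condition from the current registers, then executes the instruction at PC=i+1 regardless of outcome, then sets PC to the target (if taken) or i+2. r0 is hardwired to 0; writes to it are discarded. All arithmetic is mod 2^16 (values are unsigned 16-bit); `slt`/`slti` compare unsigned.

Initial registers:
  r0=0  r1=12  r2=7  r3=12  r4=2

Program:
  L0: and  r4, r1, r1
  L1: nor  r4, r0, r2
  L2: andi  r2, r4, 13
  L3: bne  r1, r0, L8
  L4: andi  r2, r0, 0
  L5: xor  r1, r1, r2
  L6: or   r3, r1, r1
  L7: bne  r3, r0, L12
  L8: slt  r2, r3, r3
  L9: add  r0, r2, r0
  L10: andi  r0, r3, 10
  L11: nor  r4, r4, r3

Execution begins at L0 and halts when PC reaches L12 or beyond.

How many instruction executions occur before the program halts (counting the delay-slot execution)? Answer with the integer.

PC=0  and  r4, r1, r1        | r0=0 r1=12 r2=7 r3=12 r4=12
PC=1  nor  r4, r0, r2        | r0=0 r1=12 r2=7 r3=12 r4=65528
PC=2  andi  r2, r4, 13       | r0=0 r1=12 r2=8 r3=12 r4=65528
PC=3  bne  r1, r0, L8        | r0=0 r1=12 r2=8 r3=12 r4=65528  [TAKEN]
PC=4  andi  r2, r0, 0        | r0=0 r1=12 r2=0 r3=12 r4=65528
PC=8  slt  r2, r3, r3        | r0=0 r1=12 r2=0 r3=12 r4=65528
PC=9  add  r0, r2, r0        | r0=0 r1=12 r2=0 r3=12 r4=65528
PC=10 andi  r0, r3, 10       | r0=0 r1=12 r2=0 r3=12 r4=65528
PC=11 nor  r4, r4, r3        | r0=0 r1=12 r2=0 r3=12 r4=3

9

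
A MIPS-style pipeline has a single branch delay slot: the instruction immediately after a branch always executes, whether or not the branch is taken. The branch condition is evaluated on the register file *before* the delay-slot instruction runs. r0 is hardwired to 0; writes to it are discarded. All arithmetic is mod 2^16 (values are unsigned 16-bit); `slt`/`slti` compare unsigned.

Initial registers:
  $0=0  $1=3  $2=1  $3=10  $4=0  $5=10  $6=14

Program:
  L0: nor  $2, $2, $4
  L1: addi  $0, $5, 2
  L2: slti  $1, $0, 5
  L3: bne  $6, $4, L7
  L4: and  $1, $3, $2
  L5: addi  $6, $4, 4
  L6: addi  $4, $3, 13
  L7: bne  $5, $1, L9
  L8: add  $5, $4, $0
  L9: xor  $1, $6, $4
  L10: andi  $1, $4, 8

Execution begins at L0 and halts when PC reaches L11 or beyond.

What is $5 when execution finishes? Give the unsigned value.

#0 nor  $2, $2, $4 ; 0/3/65534/10/0/10/14
#1 addi  $0, $5, 2 ; 0/3/65534/10/0/10/14
#2 slti  $1, $0, 5 ; 0/1/65534/10/0/10/14
#3 bne  $6, $4, L7 ; 0/1/65534/10/0/10/14 ; →target
#4 and  $1, $3, $2 ; 0/10/65534/10/0/10/14
#7 bne  $5, $1, L9 ; 0/10/65534/10/0/10/14 ; →fallthru
#8 add  $5, $4, $0 ; 0/10/65534/10/0/0/14
#9 xor  $1, $6, $4 ; 0/14/65534/10/0/0/14
#10 andi  $1, $4, 8 ; 0/0/65534/10/0/0/14

0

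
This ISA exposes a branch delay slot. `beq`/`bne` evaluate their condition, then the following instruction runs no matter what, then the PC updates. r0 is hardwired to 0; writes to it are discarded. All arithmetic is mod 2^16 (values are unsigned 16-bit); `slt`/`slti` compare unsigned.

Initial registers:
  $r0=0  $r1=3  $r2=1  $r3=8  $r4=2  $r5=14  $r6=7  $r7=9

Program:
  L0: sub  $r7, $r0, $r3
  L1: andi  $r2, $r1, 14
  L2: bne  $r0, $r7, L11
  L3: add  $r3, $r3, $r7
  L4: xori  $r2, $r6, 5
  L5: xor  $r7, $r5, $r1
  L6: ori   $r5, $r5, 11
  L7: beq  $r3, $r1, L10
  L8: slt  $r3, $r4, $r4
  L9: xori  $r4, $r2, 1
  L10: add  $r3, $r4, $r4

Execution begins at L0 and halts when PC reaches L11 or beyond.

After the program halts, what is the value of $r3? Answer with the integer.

  step pc=0: sub  $r7, $r0, $r3  regs=(0,3,1,8,2,14,7,65528)
  step pc=1: andi  $r2, $r1, 14  regs=(0,3,2,8,2,14,7,65528)
  step pc=2: bne  $r0, $r7, L11  cond=T  regs=(0,3,2,8,2,14,7,65528)
  step pc=3: add  $r3, $r3, $r7  regs=(0,3,2,0,2,14,7,65528)

0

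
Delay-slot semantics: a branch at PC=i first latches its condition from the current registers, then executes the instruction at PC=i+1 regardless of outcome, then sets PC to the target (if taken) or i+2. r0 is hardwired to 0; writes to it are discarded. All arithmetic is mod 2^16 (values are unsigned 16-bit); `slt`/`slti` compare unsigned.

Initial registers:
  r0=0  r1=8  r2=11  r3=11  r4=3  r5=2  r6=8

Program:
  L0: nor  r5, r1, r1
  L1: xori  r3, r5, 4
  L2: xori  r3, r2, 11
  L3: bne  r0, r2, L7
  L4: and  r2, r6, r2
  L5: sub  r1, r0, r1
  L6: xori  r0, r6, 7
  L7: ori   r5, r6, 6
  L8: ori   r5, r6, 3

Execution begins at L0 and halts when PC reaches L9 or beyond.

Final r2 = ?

PC=0  nor  r5, r1, r1        | r0=0 r1=8 r2=11 r3=11 r4=3 r5=65527 r6=8
PC=1  xori  r3, r5, 4        | r0=0 r1=8 r2=11 r3=65523 r4=3 r5=65527 r6=8
PC=2  xori  r3, r2, 11       | r0=0 r1=8 r2=11 r3=0 r4=3 r5=65527 r6=8
PC=3  bne  r0, r2, L7        | r0=0 r1=8 r2=11 r3=0 r4=3 r5=65527 r6=8  [TAKEN]
PC=4  and  r2, r6, r2        | r0=0 r1=8 r2=8 r3=0 r4=3 r5=65527 r6=8
PC=7  ori   r5, r6, 6        | r0=0 r1=8 r2=8 r3=0 r4=3 r5=14 r6=8
PC=8  ori   r5, r6, 3        | r0=0 r1=8 r2=8 r3=0 r4=3 r5=11 r6=8

8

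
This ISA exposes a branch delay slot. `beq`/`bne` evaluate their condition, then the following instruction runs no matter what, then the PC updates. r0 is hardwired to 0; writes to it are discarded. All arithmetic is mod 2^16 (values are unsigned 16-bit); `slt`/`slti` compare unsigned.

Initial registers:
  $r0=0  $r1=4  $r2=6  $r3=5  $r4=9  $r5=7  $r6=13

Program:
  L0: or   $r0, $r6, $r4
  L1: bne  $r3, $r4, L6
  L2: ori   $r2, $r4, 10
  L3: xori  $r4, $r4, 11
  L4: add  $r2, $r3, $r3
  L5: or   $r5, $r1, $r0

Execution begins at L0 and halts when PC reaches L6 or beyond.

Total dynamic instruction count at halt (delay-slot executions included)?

[0] or   $r0, $r6, $r4  →  {$r0:0, $r1:4, $r2:6, $r3:5, $r4:9, $r5:7, $r6:13}
[1] bne  $r3, $r4, L6  →  {$r0:0, $r1:4, $r2:6, $r3:5, $r4:9, $r5:7, $r6:13}  ⟨branch taken⟩
[2] ori   $r2, $r4, 10  →  {$r0:0, $r1:4, $r2:11, $r3:5, $r4:9, $r5:7, $r6:13}

3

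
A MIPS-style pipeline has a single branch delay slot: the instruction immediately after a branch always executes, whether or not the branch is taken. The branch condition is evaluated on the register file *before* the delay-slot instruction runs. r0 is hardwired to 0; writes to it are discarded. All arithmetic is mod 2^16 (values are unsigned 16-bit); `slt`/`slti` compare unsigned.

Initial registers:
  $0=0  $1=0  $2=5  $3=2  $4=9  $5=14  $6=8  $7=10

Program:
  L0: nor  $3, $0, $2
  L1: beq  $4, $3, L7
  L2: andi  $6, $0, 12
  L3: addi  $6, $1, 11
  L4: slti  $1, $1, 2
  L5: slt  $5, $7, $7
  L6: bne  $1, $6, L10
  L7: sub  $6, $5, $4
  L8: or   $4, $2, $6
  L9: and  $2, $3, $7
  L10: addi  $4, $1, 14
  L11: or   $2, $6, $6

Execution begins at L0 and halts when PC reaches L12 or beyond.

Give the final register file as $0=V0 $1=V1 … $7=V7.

$0=0 $1=1 $2=65527 $3=65530 $4=15 $5=0 $6=65527 $7=10

[0] nor  $3, $0, $2  →  {$0:0, $1:0, $2:5, $3:65530, $4:9, $5:14, $6:8, $7:10}
[1] beq  $4, $3, L7  →  {$0:0, $1:0, $2:5, $3:65530, $4:9, $5:14, $6:8, $7:10}  ⟨branch fallthrough⟩
[2] andi  $6, $0, 12  →  {$0:0, $1:0, $2:5, $3:65530, $4:9, $5:14, $6:0, $7:10}
[3] addi  $6, $1, 11  →  {$0:0, $1:0, $2:5, $3:65530, $4:9, $5:14, $6:11, $7:10}
[4] slti  $1, $1, 2  →  {$0:0, $1:1, $2:5, $3:65530, $4:9, $5:14, $6:11, $7:10}
[5] slt  $5, $7, $7  →  {$0:0, $1:1, $2:5, $3:65530, $4:9, $5:0, $6:11, $7:10}
[6] bne  $1, $6, L10  →  {$0:0, $1:1, $2:5, $3:65530, $4:9, $5:0, $6:11, $7:10}  ⟨branch taken⟩
[7] sub  $6, $5, $4  →  {$0:0, $1:1, $2:5, $3:65530, $4:9, $5:0, $6:65527, $7:10}
[10] addi  $4, $1, 14  →  {$0:0, $1:1, $2:5, $3:65530, $4:15, $5:0, $6:65527, $7:10}
[11] or   $2, $6, $6  →  {$0:0, $1:1, $2:65527, $3:65530, $4:15, $5:0, $6:65527, $7:10}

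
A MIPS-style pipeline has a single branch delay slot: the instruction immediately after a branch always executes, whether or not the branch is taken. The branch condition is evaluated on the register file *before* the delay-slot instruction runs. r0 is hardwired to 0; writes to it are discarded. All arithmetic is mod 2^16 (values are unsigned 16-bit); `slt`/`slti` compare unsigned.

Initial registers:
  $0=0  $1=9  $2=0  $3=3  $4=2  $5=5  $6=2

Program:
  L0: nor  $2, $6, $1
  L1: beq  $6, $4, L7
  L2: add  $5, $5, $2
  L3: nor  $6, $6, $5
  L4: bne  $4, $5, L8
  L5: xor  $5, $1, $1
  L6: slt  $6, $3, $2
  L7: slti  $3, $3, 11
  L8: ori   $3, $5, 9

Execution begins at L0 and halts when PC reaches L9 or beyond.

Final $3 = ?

[0] nor  $2, $6, $1  →  {$0:0, $1:9, $2:65524, $3:3, $4:2, $5:5, $6:2}
[1] beq  $6, $4, L7  →  {$0:0, $1:9, $2:65524, $3:3, $4:2, $5:5, $6:2}  ⟨branch taken⟩
[2] add  $5, $5, $2  →  {$0:0, $1:9, $2:65524, $3:3, $4:2, $5:65529, $6:2}
[7] slti  $3, $3, 11  →  {$0:0, $1:9, $2:65524, $3:1, $4:2, $5:65529, $6:2}
[8] ori   $3, $5, 9  →  {$0:0, $1:9, $2:65524, $3:65529, $4:2, $5:65529, $6:2}

65529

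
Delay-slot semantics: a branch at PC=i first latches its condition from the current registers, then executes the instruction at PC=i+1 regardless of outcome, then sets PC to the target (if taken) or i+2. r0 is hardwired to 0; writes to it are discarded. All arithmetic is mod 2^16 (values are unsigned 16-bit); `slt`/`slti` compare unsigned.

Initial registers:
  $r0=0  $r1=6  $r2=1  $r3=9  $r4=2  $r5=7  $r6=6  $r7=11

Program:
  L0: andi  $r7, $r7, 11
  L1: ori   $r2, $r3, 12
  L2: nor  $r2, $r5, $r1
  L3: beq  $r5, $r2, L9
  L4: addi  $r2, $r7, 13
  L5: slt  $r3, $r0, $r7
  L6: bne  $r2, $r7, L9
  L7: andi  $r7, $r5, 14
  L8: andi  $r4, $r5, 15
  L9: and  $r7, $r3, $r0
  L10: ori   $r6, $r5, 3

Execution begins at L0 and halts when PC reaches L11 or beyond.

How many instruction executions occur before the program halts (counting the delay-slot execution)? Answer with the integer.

#0 andi  $r7, $r7, 11 ; 0/6/1/9/2/7/6/11
#1 ori   $r2, $r3, 12 ; 0/6/13/9/2/7/6/11
#2 nor  $r2, $r5, $r1 ; 0/6/65528/9/2/7/6/11
#3 beq  $r5, $r2, L9 ; 0/6/65528/9/2/7/6/11 ; →fallthru
#4 addi  $r2, $r7, 13 ; 0/6/24/9/2/7/6/11
#5 slt  $r3, $r0, $r7 ; 0/6/24/1/2/7/6/11
#6 bne  $r2, $r7, L9 ; 0/6/24/1/2/7/6/11 ; →target
#7 andi  $r7, $r5, 14 ; 0/6/24/1/2/7/6/6
#9 and  $r7, $r3, $r0 ; 0/6/24/1/2/7/6/0
#10 ori   $r6, $r5, 3 ; 0/6/24/1/2/7/7/0

10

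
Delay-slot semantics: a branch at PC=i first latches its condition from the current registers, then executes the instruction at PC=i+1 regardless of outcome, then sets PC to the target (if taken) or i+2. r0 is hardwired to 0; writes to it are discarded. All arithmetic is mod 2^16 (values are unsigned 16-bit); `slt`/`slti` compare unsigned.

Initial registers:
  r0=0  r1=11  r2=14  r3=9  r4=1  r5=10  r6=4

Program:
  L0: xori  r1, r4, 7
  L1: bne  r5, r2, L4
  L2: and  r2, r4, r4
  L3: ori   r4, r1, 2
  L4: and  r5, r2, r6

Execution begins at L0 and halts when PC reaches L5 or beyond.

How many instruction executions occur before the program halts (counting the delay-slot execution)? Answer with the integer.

#0 xori  r1, r4, 7 ; 0/6/14/9/1/10/4
#1 bne  r5, r2, L4 ; 0/6/14/9/1/10/4 ; →target
#2 and  r2, r4, r4 ; 0/6/1/9/1/10/4
#4 and  r5, r2, r6 ; 0/6/1/9/1/0/4

4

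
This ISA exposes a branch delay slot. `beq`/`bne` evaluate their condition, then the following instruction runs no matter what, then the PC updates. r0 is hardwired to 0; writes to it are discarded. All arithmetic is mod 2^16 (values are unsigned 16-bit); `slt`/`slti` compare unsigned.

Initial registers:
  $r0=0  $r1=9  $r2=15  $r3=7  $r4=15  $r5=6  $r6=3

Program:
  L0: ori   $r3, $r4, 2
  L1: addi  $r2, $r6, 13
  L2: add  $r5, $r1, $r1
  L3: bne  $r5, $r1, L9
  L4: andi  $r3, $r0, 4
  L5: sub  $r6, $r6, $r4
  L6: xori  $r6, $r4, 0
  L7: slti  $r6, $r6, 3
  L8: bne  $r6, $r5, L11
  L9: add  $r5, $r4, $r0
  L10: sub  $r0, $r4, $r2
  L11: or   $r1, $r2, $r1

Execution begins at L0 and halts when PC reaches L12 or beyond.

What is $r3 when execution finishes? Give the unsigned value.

PC=0  ori   $r3, $r4, 2      | $r0=0 $r1=9 $r2=15 $r3=15 $r4=15 $r5=6 $r6=3
PC=1  addi  $r2, $r6, 13     | $r0=0 $r1=9 $r2=16 $r3=15 $r4=15 $r5=6 $r6=3
PC=2  add  $r5, $r1, $r1     | $r0=0 $r1=9 $r2=16 $r3=15 $r4=15 $r5=18 $r6=3
PC=3  bne  $r5, $r1, L9      | $r0=0 $r1=9 $r2=16 $r3=15 $r4=15 $r5=18 $r6=3  [TAKEN]
PC=4  andi  $r3, $r0, 4      | $r0=0 $r1=9 $r2=16 $r3=0 $r4=15 $r5=18 $r6=3
PC=9  add  $r5, $r4, $r0     | $r0=0 $r1=9 $r2=16 $r3=0 $r4=15 $r5=15 $r6=3
PC=10 sub  $r0, $r4, $r2     | $r0=0 $r1=9 $r2=16 $r3=0 $r4=15 $r5=15 $r6=3
PC=11 or   $r1, $r2, $r1     | $r0=0 $r1=25 $r2=16 $r3=0 $r4=15 $r5=15 $r6=3

0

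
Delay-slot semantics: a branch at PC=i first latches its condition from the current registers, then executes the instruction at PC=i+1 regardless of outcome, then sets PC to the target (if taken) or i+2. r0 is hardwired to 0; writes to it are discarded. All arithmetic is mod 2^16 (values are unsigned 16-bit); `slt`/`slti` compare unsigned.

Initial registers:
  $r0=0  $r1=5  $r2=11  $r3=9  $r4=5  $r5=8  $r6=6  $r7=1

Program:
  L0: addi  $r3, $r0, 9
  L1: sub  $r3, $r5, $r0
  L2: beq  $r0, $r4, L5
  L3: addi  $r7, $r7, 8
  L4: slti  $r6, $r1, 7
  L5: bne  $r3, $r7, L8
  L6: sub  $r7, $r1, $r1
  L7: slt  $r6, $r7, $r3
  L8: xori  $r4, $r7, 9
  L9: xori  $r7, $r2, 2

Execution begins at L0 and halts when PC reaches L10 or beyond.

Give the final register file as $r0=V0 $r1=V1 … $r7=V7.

[0] addi  $r3, $r0, 9  →  {$r0:0, $r1:5, $r2:11, $r3:9, $r4:5, $r5:8, $r6:6, $r7:1}
[1] sub  $r3, $r5, $r0  →  {$r0:0, $r1:5, $r2:11, $r3:8, $r4:5, $r5:8, $r6:6, $r7:1}
[2] beq  $r0, $r4, L5  →  {$r0:0, $r1:5, $r2:11, $r3:8, $r4:5, $r5:8, $r6:6, $r7:1}  ⟨branch fallthrough⟩
[3] addi  $r7, $r7, 8  →  {$r0:0, $r1:5, $r2:11, $r3:8, $r4:5, $r5:8, $r6:6, $r7:9}
[4] slti  $r6, $r1, 7  →  {$r0:0, $r1:5, $r2:11, $r3:8, $r4:5, $r5:8, $r6:1, $r7:9}
[5] bne  $r3, $r7, L8  →  {$r0:0, $r1:5, $r2:11, $r3:8, $r4:5, $r5:8, $r6:1, $r7:9}  ⟨branch taken⟩
[6] sub  $r7, $r1, $r1  →  {$r0:0, $r1:5, $r2:11, $r3:8, $r4:5, $r5:8, $r6:1, $r7:0}
[8] xori  $r4, $r7, 9  →  {$r0:0, $r1:5, $r2:11, $r3:8, $r4:9, $r5:8, $r6:1, $r7:0}
[9] xori  $r7, $r2, 2  →  {$r0:0, $r1:5, $r2:11, $r3:8, $r4:9, $r5:8, $r6:1, $r7:9}

$r0=0 $r1=5 $r2=11 $r3=8 $r4=9 $r5=8 $r6=1 $r7=9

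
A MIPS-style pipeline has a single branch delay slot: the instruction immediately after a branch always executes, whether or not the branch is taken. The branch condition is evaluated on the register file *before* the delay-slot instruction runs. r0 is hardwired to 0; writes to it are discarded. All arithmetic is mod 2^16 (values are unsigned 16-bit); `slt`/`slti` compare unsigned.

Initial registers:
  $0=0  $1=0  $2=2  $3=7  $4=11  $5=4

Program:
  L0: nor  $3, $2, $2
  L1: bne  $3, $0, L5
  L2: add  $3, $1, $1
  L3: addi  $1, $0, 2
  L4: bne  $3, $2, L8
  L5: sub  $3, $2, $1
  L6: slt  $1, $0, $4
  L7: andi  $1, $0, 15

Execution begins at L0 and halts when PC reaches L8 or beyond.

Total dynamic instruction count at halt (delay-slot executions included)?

6

[0] nor  $3, $2, $2  →  {$0:0, $1:0, $2:2, $3:65533, $4:11, $5:4}
[1] bne  $3, $0, L5  →  {$0:0, $1:0, $2:2, $3:65533, $4:11, $5:4}  ⟨branch taken⟩
[2] add  $3, $1, $1  →  {$0:0, $1:0, $2:2, $3:0, $4:11, $5:4}
[5] sub  $3, $2, $1  →  {$0:0, $1:0, $2:2, $3:2, $4:11, $5:4}
[6] slt  $1, $0, $4  →  {$0:0, $1:1, $2:2, $3:2, $4:11, $5:4}
[7] andi  $1, $0, 15  →  {$0:0, $1:0, $2:2, $3:2, $4:11, $5:4}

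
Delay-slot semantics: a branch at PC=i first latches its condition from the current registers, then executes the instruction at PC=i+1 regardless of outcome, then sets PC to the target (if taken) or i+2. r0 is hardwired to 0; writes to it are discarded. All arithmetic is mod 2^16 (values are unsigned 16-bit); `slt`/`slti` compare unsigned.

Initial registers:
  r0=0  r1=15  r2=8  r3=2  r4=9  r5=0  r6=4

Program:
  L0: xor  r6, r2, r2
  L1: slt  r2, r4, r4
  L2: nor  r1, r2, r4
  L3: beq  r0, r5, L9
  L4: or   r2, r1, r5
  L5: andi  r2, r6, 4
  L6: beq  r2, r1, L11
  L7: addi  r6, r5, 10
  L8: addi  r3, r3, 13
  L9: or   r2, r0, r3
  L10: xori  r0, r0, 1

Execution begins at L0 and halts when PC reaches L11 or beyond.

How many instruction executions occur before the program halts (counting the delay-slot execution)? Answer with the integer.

  step pc=0: xor  r6, r2, r2  regs=(0,15,8,2,9,0,0)
  step pc=1: slt  r2, r4, r4  regs=(0,15,0,2,9,0,0)
  step pc=2: nor  r1, r2, r4  regs=(0,65526,0,2,9,0,0)
  step pc=3: beq  r0, r5, L9  cond=T  regs=(0,65526,0,2,9,0,0)
  step pc=4: or   r2, r1, r5  regs=(0,65526,65526,2,9,0,0)
  step pc=9: or   r2, r0, r3  regs=(0,65526,2,2,9,0,0)
  step pc=10: xori  r0, r0, 1  regs=(0,65526,2,2,9,0,0)

7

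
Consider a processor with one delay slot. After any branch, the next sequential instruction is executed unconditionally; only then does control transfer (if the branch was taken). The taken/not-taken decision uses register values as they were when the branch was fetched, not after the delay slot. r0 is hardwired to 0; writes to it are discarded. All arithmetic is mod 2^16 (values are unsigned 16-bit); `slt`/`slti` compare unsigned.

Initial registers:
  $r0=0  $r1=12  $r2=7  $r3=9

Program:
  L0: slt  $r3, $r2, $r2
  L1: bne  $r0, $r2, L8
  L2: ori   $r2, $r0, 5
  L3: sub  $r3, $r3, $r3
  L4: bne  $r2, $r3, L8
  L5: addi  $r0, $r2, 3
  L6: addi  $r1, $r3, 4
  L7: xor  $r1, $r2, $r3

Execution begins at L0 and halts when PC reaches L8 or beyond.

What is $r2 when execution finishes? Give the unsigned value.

PC=0  slt  $r3, $r2, $r2     | $r0=0 $r1=12 $r2=7 $r3=0
PC=1  bne  $r0, $r2, L8      | $r0=0 $r1=12 $r2=7 $r3=0  [TAKEN]
PC=2  ori   $r2, $r0, 5      | $r0=0 $r1=12 $r2=5 $r3=0

5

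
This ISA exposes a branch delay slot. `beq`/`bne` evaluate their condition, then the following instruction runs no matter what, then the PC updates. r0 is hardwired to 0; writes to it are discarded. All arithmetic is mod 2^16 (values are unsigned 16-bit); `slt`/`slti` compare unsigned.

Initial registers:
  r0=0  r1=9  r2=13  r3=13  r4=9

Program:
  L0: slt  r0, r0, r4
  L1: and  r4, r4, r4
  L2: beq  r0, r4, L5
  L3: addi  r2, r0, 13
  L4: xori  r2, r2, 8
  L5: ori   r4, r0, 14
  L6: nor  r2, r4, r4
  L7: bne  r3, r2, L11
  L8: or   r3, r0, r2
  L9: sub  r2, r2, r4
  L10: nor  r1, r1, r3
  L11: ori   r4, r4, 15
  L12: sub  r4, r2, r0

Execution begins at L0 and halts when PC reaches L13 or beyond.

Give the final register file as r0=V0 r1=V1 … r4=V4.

PC=0  slt  r0, r0, r4        | r0=0 r1=9 r2=13 r3=13 r4=9
PC=1  and  r4, r4, r4        | r0=0 r1=9 r2=13 r3=13 r4=9
PC=2  beq  r0, r4, L5        | r0=0 r1=9 r2=13 r3=13 r4=9  [not taken]
PC=3  addi  r2, r0, 13       | r0=0 r1=9 r2=13 r3=13 r4=9
PC=4  xori  r2, r2, 8        | r0=0 r1=9 r2=5 r3=13 r4=9
PC=5  ori   r4, r0, 14       | r0=0 r1=9 r2=5 r3=13 r4=14
PC=6  nor  r2, r4, r4        | r0=0 r1=9 r2=65521 r3=13 r4=14
PC=7  bne  r3, r2, L11       | r0=0 r1=9 r2=65521 r3=13 r4=14  [TAKEN]
PC=8  or   r3, r0, r2        | r0=0 r1=9 r2=65521 r3=65521 r4=14
PC=11 ori   r4, r4, 15       | r0=0 r1=9 r2=65521 r3=65521 r4=15
PC=12 sub  r4, r2, r0        | r0=0 r1=9 r2=65521 r3=65521 r4=65521

r0=0 r1=9 r2=65521 r3=65521 r4=65521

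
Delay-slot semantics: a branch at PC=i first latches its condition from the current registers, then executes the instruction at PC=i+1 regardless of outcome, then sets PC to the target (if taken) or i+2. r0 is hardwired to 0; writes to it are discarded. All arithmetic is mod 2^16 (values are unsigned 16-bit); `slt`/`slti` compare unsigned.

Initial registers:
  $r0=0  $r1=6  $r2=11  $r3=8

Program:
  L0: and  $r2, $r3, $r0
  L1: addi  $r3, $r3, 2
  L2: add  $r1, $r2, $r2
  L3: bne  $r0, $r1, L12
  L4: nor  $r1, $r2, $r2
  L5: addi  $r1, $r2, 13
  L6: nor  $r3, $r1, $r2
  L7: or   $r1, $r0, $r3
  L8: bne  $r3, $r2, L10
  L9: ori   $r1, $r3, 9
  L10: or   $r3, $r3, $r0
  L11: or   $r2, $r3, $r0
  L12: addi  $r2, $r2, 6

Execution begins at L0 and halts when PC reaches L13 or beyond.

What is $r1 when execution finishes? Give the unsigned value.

65531

  step pc=0: and  $r2, $r3, $r0  regs=(0,6,0,8)
  step pc=1: addi  $r3, $r3, 2  regs=(0,6,0,10)
  step pc=2: add  $r1, $r2, $r2  regs=(0,0,0,10)
  step pc=3: bne  $r0, $r1, L12  cond=F  regs=(0,0,0,10)
  step pc=4: nor  $r1, $r2, $r2  regs=(0,65535,0,10)
  step pc=5: addi  $r1, $r2, 13  regs=(0,13,0,10)
  step pc=6: nor  $r3, $r1, $r2  regs=(0,13,0,65522)
  step pc=7: or   $r1, $r0, $r3  regs=(0,65522,0,65522)
  step pc=8: bne  $r3, $r2, L10  cond=T  regs=(0,65522,0,65522)
  step pc=9: ori   $r1, $r3, 9  regs=(0,65531,0,65522)
  step pc=10: or   $r3, $r3, $r0  regs=(0,65531,0,65522)
  step pc=11: or   $r2, $r3, $r0  regs=(0,65531,65522,65522)
  step pc=12: addi  $r2, $r2, 6  regs=(0,65531,65528,65522)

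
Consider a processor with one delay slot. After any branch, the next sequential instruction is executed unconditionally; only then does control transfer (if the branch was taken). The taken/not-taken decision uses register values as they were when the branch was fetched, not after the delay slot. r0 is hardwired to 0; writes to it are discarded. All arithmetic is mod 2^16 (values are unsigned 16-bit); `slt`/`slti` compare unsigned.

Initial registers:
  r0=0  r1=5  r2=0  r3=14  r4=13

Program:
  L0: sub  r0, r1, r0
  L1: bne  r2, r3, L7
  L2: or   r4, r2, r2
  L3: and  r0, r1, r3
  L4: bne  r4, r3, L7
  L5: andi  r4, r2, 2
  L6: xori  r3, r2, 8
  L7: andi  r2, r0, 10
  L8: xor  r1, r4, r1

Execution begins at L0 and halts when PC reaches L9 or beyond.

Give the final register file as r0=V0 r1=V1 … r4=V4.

  step pc=0: sub  r0, r1, r0  regs=(0,5,0,14,13)
  step pc=1: bne  r2, r3, L7  cond=T  regs=(0,5,0,14,13)
  step pc=2: or   r4, r2, r2  regs=(0,5,0,14,0)
  step pc=7: andi  r2, r0, 10  regs=(0,5,0,14,0)
  step pc=8: xor  r1, r4, r1  regs=(0,5,0,14,0)

r0=0 r1=5 r2=0 r3=14 r4=0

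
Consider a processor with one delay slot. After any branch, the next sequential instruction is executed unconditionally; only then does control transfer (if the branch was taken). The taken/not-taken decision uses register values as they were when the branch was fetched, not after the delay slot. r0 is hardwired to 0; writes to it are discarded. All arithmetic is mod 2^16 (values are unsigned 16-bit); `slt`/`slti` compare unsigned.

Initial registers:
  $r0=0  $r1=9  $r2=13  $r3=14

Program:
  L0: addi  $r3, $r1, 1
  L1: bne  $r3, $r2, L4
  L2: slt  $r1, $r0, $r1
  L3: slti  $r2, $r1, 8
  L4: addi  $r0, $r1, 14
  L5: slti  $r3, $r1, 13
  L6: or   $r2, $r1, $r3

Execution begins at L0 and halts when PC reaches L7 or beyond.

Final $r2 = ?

PC=0  addi  $r3, $r1, 1      | $r0=0 $r1=9 $r2=13 $r3=10
PC=1  bne  $r3, $r2, L4      | $r0=0 $r1=9 $r2=13 $r3=10  [TAKEN]
PC=2  slt  $r1, $r0, $r1     | $r0=0 $r1=1 $r2=13 $r3=10
PC=4  addi  $r0, $r1, 14     | $r0=0 $r1=1 $r2=13 $r3=10
PC=5  slti  $r3, $r1, 13     | $r0=0 $r1=1 $r2=13 $r3=1
PC=6  or   $r2, $r1, $r3     | $r0=0 $r1=1 $r2=1 $r3=1

1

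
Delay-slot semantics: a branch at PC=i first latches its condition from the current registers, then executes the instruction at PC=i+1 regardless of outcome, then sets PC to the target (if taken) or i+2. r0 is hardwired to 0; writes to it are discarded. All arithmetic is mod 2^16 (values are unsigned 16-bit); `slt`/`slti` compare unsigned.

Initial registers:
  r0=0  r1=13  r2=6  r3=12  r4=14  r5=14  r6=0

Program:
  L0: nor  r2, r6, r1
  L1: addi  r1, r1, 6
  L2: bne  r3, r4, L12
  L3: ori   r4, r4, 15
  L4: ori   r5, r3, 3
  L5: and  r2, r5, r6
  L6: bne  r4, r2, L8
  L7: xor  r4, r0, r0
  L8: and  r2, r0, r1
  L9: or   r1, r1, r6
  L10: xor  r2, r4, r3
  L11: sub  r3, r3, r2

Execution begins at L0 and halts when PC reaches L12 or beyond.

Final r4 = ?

15

  step pc=0: nor  r2, r6, r1  regs=(0,13,65522,12,14,14,0)
  step pc=1: addi  r1, r1, 6  regs=(0,19,65522,12,14,14,0)
  step pc=2: bne  r3, r4, L12  cond=T  regs=(0,19,65522,12,14,14,0)
  step pc=3: ori   r4, r4, 15  regs=(0,19,65522,12,15,14,0)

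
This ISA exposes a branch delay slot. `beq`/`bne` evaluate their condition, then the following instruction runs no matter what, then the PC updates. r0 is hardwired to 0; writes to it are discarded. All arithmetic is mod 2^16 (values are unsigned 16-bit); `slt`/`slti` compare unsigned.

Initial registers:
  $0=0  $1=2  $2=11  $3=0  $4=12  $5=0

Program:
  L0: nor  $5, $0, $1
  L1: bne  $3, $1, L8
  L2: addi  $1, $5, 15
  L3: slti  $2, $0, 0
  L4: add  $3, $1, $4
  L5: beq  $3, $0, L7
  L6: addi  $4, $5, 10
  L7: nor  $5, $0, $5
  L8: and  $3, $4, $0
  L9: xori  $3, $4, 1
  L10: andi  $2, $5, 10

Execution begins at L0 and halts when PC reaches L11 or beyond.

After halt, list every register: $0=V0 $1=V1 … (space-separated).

  step pc=0: nor  $5, $0, $1  regs=(0,2,11,0,12,65533)
  step pc=1: bne  $3, $1, L8  cond=T  regs=(0,2,11,0,12,65533)
  step pc=2: addi  $1, $5, 15  regs=(0,12,11,0,12,65533)
  step pc=8: and  $3, $4, $0  regs=(0,12,11,0,12,65533)
  step pc=9: xori  $3, $4, 1  regs=(0,12,11,13,12,65533)
  step pc=10: andi  $2, $5, 10  regs=(0,12,8,13,12,65533)

$0=0 $1=12 $2=8 $3=13 $4=12 $5=65533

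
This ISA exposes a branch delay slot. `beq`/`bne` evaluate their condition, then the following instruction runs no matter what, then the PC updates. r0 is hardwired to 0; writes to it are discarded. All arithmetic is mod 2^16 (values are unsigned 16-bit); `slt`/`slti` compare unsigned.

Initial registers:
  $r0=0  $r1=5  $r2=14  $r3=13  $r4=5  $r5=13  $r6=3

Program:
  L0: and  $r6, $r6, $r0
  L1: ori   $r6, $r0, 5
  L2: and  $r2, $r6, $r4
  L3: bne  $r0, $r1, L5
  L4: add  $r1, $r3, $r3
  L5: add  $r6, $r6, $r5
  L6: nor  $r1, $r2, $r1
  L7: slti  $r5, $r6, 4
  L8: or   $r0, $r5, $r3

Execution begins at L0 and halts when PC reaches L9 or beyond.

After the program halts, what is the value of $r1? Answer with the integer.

65504

PC=0  and  $r6, $r6, $r0     | $r0=0 $r1=5 $r2=14 $r3=13 $r4=5 $r5=13 $r6=0
PC=1  ori   $r6, $r0, 5      | $r0=0 $r1=5 $r2=14 $r3=13 $r4=5 $r5=13 $r6=5
PC=2  and  $r2, $r6, $r4     | $r0=0 $r1=5 $r2=5 $r3=13 $r4=5 $r5=13 $r6=5
PC=3  bne  $r0, $r1, L5      | $r0=0 $r1=5 $r2=5 $r3=13 $r4=5 $r5=13 $r6=5  [TAKEN]
PC=4  add  $r1, $r3, $r3     | $r0=0 $r1=26 $r2=5 $r3=13 $r4=5 $r5=13 $r6=5
PC=5  add  $r6, $r6, $r5     | $r0=0 $r1=26 $r2=5 $r3=13 $r4=5 $r5=13 $r6=18
PC=6  nor  $r1, $r2, $r1     | $r0=0 $r1=65504 $r2=5 $r3=13 $r4=5 $r5=13 $r6=18
PC=7  slti  $r5, $r6, 4      | $r0=0 $r1=65504 $r2=5 $r3=13 $r4=5 $r5=0 $r6=18
PC=8  or   $r0, $r5, $r3     | $r0=0 $r1=65504 $r2=5 $r3=13 $r4=5 $r5=0 $r6=18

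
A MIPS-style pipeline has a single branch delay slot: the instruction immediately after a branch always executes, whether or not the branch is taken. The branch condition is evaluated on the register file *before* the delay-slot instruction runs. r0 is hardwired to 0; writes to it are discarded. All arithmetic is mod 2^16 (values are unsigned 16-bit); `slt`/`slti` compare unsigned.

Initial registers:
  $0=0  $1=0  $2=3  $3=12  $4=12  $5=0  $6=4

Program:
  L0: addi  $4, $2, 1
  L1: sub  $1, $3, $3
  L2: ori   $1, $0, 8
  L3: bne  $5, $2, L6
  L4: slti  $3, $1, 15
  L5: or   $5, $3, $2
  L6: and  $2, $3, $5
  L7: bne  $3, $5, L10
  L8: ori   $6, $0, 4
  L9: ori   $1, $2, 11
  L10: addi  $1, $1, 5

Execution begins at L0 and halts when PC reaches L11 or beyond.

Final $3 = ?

1

  step pc=0: addi  $4, $2, 1  regs=(0,0,3,12,4,0,4)
  step pc=1: sub  $1, $3, $3  regs=(0,0,3,12,4,0,4)
  step pc=2: ori   $1, $0, 8  regs=(0,8,3,12,4,0,4)
  step pc=3: bne  $5, $2, L6  cond=T  regs=(0,8,3,12,4,0,4)
  step pc=4: slti  $3, $1, 15  regs=(0,8,3,1,4,0,4)
  step pc=6: and  $2, $3, $5  regs=(0,8,0,1,4,0,4)
  step pc=7: bne  $3, $5, L10  cond=T  regs=(0,8,0,1,4,0,4)
  step pc=8: ori   $6, $0, 4  regs=(0,8,0,1,4,0,4)
  step pc=10: addi  $1, $1, 5  regs=(0,13,0,1,4,0,4)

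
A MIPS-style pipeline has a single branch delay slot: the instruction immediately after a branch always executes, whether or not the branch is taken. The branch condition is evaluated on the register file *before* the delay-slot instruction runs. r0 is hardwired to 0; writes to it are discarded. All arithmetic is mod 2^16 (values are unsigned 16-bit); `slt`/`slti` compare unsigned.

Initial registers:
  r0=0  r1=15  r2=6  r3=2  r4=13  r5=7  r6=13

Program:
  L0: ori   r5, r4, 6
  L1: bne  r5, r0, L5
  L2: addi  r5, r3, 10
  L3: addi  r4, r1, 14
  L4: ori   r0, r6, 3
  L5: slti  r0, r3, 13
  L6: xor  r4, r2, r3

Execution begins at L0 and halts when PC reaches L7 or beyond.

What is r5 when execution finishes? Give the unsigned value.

12

[0] ori   r5, r4, 6  →  {r0:0, r1:15, r2:6, r3:2, r4:13, r5:15, r6:13}
[1] bne  r5, r0, L5  →  {r0:0, r1:15, r2:6, r3:2, r4:13, r5:15, r6:13}  ⟨branch taken⟩
[2] addi  r5, r3, 10  →  {r0:0, r1:15, r2:6, r3:2, r4:13, r5:12, r6:13}
[5] slti  r0, r3, 13  →  {r0:0, r1:15, r2:6, r3:2, r4:13, r5:12, r6:13}
[6] xor  r4, r2, r3  →  {r0:0, r1:15, r2:6, r3:2, r4:4, r5:12, r6:13}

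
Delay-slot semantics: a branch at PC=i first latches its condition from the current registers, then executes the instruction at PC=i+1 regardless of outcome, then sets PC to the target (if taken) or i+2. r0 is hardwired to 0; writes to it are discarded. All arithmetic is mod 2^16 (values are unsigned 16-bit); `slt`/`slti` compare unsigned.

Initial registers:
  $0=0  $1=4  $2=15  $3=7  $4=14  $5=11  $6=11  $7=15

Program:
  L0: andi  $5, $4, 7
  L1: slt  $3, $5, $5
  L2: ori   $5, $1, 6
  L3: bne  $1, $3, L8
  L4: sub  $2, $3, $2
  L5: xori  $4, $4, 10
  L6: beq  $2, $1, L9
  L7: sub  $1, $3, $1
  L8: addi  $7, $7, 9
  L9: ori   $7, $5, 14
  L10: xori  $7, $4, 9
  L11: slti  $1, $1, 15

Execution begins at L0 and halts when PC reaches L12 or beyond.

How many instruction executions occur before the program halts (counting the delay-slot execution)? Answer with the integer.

9

PC=0  andi  $5, $4, 7        | $0=0 $1=4 $2=15 $3=7 $4=14 $5=6 $6=11 $7=15
PC=1  slt  $3, $5, $5        | $0=0 $1=4 $2=15 $3=0 $4=14 $5=6 $6=11 $7=15
PC=2  ori   $5, $1, 6        | $0=0 $1=4 $2=15 $3=0 $4=14 $5=6 $6=11 $7=15
PC=3  bne  $1, $3, L8        | $0=0 $1=4 $2=15 $3=0 $4=14 $5=6 $6=11 $7=15  [TAKEN]
PC=4  sub  $2, $3, $2        | $0=0 $1=4 $2=65521 $3=0 $4=14 $5=6 $6=11 $7=15
PC=8  addi  $7, $7, 9        | $0=0 $1=4 $2=65521 $3=0 $4=14 $5=6 $6=11 $7=24
PC=9  ori   $7, $5, 14       | $0=0 $1=4 $2=65521 $3=0 $4=14 $5=6 $6=11 $7=14
PC=10 xori  $7, $4, 9        | $0=0 $1=4 $2=65521 $3=0 $4=14 $5=6 $6=11 $7=7
PC=11 slti  $1, $1, 15       | $0=0 $1=1 $2=65521 $3=0 $4=14 $5=6 $6=11 $7=7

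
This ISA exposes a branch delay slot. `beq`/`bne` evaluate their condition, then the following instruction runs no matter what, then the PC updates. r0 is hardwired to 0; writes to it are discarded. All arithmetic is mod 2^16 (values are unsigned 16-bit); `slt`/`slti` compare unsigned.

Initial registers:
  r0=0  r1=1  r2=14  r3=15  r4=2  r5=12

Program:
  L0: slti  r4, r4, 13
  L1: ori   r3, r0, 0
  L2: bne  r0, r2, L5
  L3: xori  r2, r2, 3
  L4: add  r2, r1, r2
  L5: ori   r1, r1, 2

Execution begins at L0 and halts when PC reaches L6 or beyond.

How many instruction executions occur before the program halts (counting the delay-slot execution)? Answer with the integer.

  step pc=0: slti  r4, r4, 13  regs=(0,1,14,15,1,12)
  step pc=1: ori   r3, r0, 0  regs=(0,1,14,0,1,12)
  step pc=2: bne  r0, r2, L5  cond=T  regs=(0,1,14,0,1,12)
  step pc=3: xori  r2, r2, 3  regs=(0,1,13,0,1,12)
  step pc=5: ori   r1, r1, 2  regs=(0,3,13,0,1,12)

5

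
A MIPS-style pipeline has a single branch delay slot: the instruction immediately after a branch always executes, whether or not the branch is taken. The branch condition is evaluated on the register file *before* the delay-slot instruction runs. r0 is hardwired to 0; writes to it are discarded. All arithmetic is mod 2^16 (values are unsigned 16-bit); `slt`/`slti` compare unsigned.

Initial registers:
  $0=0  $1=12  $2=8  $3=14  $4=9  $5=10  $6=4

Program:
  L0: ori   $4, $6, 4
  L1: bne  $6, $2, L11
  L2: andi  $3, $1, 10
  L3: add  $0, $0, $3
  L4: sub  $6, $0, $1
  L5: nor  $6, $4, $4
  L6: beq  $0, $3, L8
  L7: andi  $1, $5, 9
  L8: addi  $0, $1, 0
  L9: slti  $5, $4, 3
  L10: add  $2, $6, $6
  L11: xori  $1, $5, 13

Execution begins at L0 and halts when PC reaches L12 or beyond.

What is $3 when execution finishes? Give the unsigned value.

[0] ori   $4, $6, 4  →  {$0:0, $1:12, $2:8, $3:14, $4:4, $5:10, $6:4}
[1] bne  $6, $2, L11  →  {$0:0, $1:12, $2:8, $3:14, $4:4, $5:10, $6:4}  ⟨branch taken⟩
[2] andi  $3, $1, 10  →  {$0:0, $1:12, $2:8, $3:8, $4:4, $5:10, $6:4}
[11] xori  $1, $5, 13  →  {$0:0, $1:7, $2:8, $3:8, $4:4, $5:10, $6:4}

8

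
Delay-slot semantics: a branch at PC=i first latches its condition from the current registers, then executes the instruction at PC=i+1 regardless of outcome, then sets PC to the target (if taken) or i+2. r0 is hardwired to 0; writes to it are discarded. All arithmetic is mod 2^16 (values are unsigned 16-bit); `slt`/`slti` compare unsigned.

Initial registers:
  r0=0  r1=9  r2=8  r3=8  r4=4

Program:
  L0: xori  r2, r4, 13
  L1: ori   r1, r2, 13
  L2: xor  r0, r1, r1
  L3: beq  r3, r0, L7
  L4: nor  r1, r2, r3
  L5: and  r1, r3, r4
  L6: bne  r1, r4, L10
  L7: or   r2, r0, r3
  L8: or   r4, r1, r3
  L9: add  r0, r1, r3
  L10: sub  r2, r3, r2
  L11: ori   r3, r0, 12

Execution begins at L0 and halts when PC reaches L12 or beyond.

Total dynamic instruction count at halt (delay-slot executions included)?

[0] xori  r2, r4, 13  →  {r0:0, r1:9, r2:9, r3:8, r4:4}
[1] ori   r1, r2, 13  →  {r0:0, r1:13, r2:9, r3:8, r4:4}
[2] xor  r0, r1, r1  →  {r0:0, r1:13, r2:9, r3:8, r4:4}
[3] beq  r3, r0, L7  →  {r0:0, r1:13, r2:9, r3:8, r4:4}  ⟨branch fallthrough⟩
[4] nor  r1, r2, r3  →  {r0:0, r1:65526, r2:9, r3:8, r4:4}
[5] and  r1, r3, r4  →  {r0:0, r1:0, r2:9, r3:8, r4:4}
[6] bne  r1, r4, L10  →  {r0:0, r1:0, r2:9, r3:8, r4:4}  ⟨branch taken⟩
[7] or   r2, r0, r3  →  {r0:0, r1:0, r2:8, r3:8, r4:4}
[10] sub  r2, r3, r2  →  {r0:0, r1:0, r2:0, r3:8, r4:4}
[11] ori   r3, r0, 12  →  {r0:0, r1:0, r2:0, r3:12, r4:4}

10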